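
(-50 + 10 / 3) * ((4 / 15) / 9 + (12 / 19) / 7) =-8608 / 1539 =-5.59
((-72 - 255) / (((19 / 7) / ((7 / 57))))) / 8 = -5341 / 2888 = -1.85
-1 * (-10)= 10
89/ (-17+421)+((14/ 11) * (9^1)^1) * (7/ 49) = 8251/ 4444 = 1.86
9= 9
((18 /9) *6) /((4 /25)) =75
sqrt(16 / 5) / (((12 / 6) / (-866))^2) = 749956 * sqrt(5) / 5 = 335390.52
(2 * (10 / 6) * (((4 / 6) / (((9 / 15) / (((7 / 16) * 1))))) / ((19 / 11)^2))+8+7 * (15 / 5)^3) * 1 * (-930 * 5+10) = -8934100760 / 9747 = -916600.06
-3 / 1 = -3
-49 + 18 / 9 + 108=61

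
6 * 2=12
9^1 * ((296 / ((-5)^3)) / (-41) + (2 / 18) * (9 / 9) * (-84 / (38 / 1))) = -164634 / 97375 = -1.69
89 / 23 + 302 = 7035 / 23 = 305.87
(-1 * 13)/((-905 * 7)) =13/6335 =0.00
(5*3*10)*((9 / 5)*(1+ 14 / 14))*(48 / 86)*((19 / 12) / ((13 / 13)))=20520 / 43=477.21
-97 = -97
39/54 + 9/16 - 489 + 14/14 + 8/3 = -69703/144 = -484.05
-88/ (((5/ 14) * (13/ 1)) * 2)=-616/ 65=-9.48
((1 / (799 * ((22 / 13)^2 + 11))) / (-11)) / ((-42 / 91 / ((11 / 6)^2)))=0.00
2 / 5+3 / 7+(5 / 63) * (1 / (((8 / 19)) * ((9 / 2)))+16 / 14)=76297 / 79380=0.96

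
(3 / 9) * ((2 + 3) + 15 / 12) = 25 / 12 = 2.08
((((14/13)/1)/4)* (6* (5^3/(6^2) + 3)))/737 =1631/114972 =0.01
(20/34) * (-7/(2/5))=-175/17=-10.29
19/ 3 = 6.33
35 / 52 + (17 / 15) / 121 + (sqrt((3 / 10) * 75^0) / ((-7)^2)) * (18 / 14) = 9 * sqrt(30) / 3430 + 64409 / 94380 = 0.70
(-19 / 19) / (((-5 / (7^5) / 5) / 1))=16807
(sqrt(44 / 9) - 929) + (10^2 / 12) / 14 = -38993 / 42 + 2*sqrt(11) / 3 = -926.19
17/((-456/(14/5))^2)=833/1299600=0.00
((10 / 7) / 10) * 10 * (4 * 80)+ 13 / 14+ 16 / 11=70767 / 154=459.53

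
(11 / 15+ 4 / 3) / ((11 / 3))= 0.56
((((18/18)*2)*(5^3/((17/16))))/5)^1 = 800/17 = 47.06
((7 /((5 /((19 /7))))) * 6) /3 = 38 /5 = 7.60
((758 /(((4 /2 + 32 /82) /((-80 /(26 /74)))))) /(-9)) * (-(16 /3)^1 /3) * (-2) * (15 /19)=22520.50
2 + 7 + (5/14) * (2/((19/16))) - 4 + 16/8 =1011/133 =7.60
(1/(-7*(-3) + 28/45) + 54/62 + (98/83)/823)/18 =946396384/18543639303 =0.05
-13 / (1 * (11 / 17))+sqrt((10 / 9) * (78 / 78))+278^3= sqrt(10) / 3+236334251 / 11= 21484932.96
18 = 18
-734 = -734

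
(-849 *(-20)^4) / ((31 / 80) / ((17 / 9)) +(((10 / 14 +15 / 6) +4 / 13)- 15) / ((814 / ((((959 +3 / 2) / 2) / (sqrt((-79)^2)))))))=-67567754654400000 / 59403769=-1137432115.70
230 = 230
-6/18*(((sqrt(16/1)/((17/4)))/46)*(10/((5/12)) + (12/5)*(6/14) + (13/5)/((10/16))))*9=-122592/68425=-1.79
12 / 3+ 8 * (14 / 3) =124 / 3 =41.33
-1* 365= -365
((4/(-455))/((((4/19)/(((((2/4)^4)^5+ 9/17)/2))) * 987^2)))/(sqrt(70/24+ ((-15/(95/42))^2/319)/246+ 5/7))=-3406829561 * sqrt(395587391349381)/11380023081546828412354560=-0.00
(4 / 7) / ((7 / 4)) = 16 / 49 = 0.33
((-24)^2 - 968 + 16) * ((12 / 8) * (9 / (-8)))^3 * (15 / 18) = 1541835 / 1024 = 1505.70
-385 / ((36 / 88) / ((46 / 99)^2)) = -148120 / 729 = -203.18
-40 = -40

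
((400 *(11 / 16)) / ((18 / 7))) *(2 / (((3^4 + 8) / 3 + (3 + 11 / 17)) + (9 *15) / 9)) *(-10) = -2125 / 48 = -44.27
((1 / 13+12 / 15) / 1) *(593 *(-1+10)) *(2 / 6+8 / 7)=3143493 / 455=6908.78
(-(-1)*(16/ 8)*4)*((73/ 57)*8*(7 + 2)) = 14016/ 19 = 737.68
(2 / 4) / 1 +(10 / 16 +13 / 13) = 17 / 8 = 2.12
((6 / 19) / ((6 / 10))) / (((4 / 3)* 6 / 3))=15 / 76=0.20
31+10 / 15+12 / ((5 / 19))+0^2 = 1159 / 15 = 77.27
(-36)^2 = 1296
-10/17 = -0.59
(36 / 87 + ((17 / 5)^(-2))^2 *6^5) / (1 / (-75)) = -10645668900 / 2422109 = -4395.21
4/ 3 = 1.33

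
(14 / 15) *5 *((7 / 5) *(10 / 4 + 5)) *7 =343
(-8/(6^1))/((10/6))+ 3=11/5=2.20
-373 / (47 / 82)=-30586 / 47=-650.77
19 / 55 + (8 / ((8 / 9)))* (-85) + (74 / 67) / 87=-245140354 / 320595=-764.64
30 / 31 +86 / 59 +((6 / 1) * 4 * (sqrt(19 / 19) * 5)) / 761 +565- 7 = 780258178 / 1391869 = 560.58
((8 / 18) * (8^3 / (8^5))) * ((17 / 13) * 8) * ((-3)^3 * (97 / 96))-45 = -39089 / 832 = -46.98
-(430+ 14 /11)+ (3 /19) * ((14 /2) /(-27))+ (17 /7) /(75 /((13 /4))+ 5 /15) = -471252508 /1092861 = -431.21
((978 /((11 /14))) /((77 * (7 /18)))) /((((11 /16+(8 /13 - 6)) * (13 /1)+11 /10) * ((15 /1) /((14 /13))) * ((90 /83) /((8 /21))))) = -13853696 /792296505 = -0.02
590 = 590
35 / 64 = 0.55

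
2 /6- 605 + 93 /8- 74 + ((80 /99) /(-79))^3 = -2552876516033983 /3827161989288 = -667.04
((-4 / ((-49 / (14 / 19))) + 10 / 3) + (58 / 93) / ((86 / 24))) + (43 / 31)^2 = 90544243 / 16487877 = 5.49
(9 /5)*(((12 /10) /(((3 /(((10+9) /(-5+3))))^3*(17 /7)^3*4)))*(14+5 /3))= -110573939 /5895600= -18.76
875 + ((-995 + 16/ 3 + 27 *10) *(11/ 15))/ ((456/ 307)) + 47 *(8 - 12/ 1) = 6806297/ 20520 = 331.69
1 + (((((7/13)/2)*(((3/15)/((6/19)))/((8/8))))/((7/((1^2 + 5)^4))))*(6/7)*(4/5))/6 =10483/2275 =4.61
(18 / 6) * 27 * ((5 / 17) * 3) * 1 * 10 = 12150 / 17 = 714.71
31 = 31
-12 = -12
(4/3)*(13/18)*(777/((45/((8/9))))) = 53872/3645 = 14.78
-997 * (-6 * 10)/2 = 29910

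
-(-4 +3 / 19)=73 / 19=3.84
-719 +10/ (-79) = -56811/ 79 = -719.13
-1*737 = -737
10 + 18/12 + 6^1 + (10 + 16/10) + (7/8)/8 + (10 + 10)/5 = 10627/320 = 33.21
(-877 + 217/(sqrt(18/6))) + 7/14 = -1753/2 + 217 * sqrt(3)/3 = -751.21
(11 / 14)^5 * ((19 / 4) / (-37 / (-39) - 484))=-119338791 / 40528265344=-0.00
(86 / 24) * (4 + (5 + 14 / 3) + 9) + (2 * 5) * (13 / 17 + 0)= 13597 / 153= 88.87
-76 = -76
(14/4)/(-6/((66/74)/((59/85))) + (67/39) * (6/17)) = -85085/98776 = -0.86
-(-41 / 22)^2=-1681 / 484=-3.47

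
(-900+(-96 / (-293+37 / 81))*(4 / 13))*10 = -173257560 / 19253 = -8998.99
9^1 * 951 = 8559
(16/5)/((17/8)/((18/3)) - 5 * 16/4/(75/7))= -256/121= -2.12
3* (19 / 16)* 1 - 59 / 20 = 49 / 80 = 0.61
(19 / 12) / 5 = 0.32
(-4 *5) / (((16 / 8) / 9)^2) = -405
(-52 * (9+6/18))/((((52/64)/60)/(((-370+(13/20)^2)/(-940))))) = -16557072/1175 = -14091.13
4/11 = 0.36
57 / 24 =19 / 8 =2.38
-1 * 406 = -406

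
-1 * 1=-1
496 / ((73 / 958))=475168 / 73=6509.15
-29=-29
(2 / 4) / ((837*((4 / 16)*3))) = 2 / 2511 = 0.00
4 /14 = 2 /7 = 0.29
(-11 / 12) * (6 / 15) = -11 / 30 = -0.37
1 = 1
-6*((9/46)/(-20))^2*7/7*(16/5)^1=-243/132250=-0.00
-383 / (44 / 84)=-8043 / 11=-731.18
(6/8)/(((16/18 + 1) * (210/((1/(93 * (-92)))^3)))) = -1/331265929290240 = -0.00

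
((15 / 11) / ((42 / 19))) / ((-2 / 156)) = -3705 / 77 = -48.12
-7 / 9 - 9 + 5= -43 / 9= -4.78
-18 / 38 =-9 / 19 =-0.47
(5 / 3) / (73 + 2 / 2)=0.02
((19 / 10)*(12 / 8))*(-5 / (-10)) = 57 / 40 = 1.42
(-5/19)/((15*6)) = -1/342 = -0.00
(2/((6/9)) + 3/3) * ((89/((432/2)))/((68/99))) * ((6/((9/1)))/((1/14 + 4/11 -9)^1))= -75383/403614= -0.19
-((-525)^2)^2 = -75969140625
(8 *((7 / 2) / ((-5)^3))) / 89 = -28 / 11125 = -0.00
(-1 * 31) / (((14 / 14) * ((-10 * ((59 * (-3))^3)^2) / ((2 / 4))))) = 31 / 614992180485780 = 0.00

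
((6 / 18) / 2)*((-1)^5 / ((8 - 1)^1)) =-1 / 42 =-0.02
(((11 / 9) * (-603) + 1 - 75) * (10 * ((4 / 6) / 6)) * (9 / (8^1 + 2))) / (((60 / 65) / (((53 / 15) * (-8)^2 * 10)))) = -17880928 / 9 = -1986769.78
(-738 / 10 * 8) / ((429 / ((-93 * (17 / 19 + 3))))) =6771888 / 13585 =498.48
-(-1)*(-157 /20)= -157 /20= -7.85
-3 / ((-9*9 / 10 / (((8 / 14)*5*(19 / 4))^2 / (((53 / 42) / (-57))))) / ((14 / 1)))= -6859000 / 159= -43138.36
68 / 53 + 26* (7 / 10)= 5163 / 265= 19.48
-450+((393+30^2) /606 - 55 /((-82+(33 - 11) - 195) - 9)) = -1085123 /2424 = -447.66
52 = 52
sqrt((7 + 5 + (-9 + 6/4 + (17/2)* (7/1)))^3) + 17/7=3601/7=514.43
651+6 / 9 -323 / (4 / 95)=-84235 / 12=-7019.58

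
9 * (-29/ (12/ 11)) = -957/ 4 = -239.25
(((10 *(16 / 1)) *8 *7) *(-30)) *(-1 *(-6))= -1612800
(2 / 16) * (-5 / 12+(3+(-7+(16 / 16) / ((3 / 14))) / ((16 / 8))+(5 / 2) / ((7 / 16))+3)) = 851 / 672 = 1.27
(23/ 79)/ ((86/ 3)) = 69/ 6794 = 0.01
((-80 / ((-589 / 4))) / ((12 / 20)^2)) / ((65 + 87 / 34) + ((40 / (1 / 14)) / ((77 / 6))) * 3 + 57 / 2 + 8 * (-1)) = 1496000 / 217060047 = 0.01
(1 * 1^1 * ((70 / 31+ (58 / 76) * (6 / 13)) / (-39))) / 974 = -19987 / 290858802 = -0.00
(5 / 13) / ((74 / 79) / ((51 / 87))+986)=6715 / 17242472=0.00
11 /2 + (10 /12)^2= 223 /36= 6.19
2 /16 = 1 /8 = 0.12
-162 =-162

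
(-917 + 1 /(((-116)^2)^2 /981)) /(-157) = 5.84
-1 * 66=-66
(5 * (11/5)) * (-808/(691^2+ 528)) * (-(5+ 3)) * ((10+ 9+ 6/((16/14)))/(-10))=-862136/2390045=-0.36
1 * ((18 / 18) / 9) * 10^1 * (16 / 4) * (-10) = -400 / 9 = -44.44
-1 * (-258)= 258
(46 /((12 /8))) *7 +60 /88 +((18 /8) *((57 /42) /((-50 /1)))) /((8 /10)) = 15912917 /73920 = 215.27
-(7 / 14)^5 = -1 / 32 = -0.03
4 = 4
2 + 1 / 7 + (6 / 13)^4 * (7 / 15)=2163243 / 999635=2.16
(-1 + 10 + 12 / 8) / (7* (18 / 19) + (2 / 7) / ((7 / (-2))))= 1.60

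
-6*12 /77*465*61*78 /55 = -31859568 /847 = -37614.60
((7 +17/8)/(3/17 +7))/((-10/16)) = -1241/610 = -2.03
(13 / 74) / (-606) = -13 / 44844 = -0.00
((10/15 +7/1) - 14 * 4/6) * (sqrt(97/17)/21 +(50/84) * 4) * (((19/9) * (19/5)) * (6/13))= -36100/2457 - 722 * sqrt(1649)/41769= -15.39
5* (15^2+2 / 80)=9001 / 8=1125.12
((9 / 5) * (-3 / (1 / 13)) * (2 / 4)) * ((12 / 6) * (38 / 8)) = -333.45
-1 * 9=-9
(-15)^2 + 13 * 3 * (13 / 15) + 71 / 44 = 57291 / 220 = 260.41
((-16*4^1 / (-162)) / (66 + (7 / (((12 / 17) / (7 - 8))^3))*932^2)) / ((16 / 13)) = -104 / 5601137613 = -0.00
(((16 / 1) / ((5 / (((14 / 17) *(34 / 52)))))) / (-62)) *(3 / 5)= -0.02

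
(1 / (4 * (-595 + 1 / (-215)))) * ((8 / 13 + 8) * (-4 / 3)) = 12040 / 2494557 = 0.00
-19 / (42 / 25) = -475 / 42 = -11.31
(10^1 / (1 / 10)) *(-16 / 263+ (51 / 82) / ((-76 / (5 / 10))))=-5320925 / 819508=-6.49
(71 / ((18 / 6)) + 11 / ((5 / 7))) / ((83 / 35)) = 4102 / 249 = 16.47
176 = 176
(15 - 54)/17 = -39/17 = -2.29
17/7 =2.43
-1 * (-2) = 2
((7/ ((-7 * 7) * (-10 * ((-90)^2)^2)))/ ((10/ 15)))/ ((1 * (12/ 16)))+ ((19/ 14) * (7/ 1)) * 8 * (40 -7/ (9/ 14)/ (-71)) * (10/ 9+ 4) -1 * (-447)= 2615884692750071/ 163040850000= 16044.35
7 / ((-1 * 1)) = -7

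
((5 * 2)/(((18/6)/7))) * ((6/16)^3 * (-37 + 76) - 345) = -2048515/256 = -8002.01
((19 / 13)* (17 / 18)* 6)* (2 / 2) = 8.28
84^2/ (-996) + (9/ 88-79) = -628013/ 7304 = -85.98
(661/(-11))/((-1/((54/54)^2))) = 661/11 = 60.09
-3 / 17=-0.18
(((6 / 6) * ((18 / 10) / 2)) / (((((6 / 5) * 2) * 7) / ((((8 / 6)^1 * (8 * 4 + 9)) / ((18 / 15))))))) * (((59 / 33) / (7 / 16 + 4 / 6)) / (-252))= -0.02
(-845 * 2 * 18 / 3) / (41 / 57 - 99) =288990 / 2801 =103.17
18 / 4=9 / 2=4.50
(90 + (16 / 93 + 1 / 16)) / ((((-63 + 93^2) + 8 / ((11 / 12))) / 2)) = 1476959 / 70339248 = 0.02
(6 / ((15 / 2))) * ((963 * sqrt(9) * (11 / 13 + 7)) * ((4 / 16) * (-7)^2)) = 14439222 / 65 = 222141.88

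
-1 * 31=-31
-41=-41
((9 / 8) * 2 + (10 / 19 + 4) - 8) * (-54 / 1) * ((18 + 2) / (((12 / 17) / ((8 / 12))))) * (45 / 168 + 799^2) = 847822419765 / 1064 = 796825582.49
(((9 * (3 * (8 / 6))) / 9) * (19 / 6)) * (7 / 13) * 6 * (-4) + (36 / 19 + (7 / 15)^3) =-134793779 / 833625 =-161.70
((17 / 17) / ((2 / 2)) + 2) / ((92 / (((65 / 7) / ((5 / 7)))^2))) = 507 / 92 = 5.51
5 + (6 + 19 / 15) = 12.27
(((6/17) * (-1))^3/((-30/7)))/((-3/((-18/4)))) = 378/24565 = 0.02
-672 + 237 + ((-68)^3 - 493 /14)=-4408631 /14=-314902.21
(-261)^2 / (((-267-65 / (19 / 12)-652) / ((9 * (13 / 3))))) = -1740609 / 629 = -2767.26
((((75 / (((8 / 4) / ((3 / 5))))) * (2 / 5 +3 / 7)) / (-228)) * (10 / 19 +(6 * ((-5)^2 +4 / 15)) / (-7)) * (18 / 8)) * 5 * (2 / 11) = 2750679 / 778316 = 3.53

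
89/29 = 3.07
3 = 3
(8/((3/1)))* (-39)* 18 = -1872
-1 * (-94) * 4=376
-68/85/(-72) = 1/90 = 0.01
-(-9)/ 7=9/ 7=1.29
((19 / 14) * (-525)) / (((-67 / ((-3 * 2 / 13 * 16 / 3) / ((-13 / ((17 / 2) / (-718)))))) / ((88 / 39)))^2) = -34017843200 / 8377604833807443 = -0.00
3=3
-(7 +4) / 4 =-11 / 4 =-2.75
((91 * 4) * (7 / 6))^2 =1623076 / 9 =180341.78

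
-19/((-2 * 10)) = 19/20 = 0.95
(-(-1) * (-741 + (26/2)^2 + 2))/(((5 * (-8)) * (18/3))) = 19/8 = 2.38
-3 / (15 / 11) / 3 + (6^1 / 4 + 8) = 263 / 30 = 8.77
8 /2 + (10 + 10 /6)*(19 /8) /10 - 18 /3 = 37 /48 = 0.77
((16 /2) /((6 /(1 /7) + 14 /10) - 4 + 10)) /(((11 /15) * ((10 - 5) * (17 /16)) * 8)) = 240 /46189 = 0.01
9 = 9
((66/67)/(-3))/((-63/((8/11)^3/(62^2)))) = 256/490822101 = 0.00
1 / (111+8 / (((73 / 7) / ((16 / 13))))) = 949 / 106235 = 0.01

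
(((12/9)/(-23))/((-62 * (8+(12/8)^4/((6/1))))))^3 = 262144/221815382441007753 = 0.00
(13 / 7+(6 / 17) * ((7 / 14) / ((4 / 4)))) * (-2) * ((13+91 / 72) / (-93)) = 124267 / 199206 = 0.62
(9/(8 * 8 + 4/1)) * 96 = 216/17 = 12.71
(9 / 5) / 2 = 9 / 10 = 0.90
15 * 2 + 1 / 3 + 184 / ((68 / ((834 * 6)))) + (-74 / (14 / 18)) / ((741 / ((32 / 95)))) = 113680358941 / 8377005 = 13570.53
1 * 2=2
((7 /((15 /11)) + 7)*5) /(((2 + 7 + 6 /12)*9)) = 364 /513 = 0.71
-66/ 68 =-33/ 34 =-0.97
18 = 18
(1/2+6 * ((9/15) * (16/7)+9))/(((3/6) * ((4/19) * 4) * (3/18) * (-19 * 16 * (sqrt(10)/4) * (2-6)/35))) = 13173 * sqrt(10)/1280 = 32.54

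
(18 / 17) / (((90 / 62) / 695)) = 8618 / 17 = 506.94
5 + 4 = 9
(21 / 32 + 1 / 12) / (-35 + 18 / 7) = -497 / 21792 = -0.02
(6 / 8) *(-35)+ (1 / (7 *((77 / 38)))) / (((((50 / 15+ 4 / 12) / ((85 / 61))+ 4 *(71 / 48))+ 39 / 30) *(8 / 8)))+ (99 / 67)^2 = -467805119079 / 19443672556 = -24.06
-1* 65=-65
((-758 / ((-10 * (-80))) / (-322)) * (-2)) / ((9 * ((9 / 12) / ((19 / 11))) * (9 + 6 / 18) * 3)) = -7201 / 133887600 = -0.00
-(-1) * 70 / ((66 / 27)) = 315 / 11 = 28.64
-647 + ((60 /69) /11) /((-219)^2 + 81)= -3932021501 /6077313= -647.00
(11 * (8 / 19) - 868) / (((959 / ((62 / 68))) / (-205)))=52123710 / 309757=168.27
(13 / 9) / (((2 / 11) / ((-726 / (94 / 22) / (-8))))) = 190333 / 1128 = 168.73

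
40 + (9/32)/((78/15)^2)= 865505/21632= 40.01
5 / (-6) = -5 / 6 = -0.83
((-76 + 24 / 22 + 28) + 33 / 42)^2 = 50452609 / 23716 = 2127.37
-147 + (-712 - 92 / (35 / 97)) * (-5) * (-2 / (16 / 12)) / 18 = -11548 / 21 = -549.90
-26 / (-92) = 13 / 46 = 0.28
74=74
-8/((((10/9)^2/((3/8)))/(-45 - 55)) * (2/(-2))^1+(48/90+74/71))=-345060/69379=-4.97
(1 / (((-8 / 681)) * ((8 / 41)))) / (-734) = 0.59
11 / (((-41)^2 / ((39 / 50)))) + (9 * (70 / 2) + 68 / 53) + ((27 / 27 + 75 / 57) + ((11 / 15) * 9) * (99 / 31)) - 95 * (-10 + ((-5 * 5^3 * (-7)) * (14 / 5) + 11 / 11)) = -3050299682629817 / 2623788850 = -1162555.32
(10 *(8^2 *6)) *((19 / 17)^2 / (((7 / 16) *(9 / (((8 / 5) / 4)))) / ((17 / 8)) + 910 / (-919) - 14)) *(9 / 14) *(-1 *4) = 30574909440 / 25675559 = 1190.82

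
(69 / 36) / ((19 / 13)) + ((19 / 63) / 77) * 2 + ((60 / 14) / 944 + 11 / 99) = 62423035 / 43503768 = 1.43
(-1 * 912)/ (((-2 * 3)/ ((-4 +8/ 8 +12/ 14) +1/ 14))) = -2204/ 7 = -314.86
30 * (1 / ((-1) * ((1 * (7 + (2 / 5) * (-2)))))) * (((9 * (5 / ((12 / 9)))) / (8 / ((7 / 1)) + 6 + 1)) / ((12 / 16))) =-15750 / 589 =-26.74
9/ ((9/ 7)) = 7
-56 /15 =-3.73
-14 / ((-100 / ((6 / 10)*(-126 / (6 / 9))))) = -3969 / 250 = -15.88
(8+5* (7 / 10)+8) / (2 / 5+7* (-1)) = -65 / 22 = -2.95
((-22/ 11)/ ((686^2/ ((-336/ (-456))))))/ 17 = -1/ 5428661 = -0.00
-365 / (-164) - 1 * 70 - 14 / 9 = -102331 / 1476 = -69.33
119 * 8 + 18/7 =6682/7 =954.57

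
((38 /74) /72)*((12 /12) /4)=19 /10656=0.00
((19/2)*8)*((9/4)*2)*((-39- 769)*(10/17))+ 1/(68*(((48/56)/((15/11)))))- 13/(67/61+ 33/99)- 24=-31862492411/195976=-162583.64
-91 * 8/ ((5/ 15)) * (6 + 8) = -30576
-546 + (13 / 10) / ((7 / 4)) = -19084 / 35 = -545.26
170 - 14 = 156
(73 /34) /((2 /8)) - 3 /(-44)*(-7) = 6067 /748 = 8.11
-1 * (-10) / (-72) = -5 / 36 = -0.14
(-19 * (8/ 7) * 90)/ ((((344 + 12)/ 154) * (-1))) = 75240/ 89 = 845.39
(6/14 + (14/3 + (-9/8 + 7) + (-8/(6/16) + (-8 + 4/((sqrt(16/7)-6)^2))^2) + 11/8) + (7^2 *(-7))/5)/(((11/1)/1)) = -7273786277/5089291620-418152 *sqrt(7)/12117361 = -1.52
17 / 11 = 1.55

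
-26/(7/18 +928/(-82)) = 19188/8065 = 2.38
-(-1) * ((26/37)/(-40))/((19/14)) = -91/7030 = -0.01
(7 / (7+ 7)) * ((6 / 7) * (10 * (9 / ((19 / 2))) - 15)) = -45 / 19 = -2.37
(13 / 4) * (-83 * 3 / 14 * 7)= -3237 / 8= -404.62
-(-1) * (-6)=-6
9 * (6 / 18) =3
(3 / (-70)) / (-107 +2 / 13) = 13 / 32410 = 0.00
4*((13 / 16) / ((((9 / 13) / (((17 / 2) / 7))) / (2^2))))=2873 / 126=22.80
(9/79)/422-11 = -366709/33338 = -11.00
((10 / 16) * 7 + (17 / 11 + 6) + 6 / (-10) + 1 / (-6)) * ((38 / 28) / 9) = 279737 / 166320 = 1.68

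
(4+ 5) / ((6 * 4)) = 3 / 8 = 0.38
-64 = -64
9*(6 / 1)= 54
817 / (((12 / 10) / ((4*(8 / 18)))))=32680 / 27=1210.37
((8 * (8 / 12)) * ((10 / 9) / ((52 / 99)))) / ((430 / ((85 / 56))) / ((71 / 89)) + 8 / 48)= 1062160 / 33448363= 0.03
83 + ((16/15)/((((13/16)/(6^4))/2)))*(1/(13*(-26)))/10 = 4503479/54925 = 81.99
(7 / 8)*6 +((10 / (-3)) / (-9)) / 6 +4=9.31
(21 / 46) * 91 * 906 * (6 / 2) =112915.17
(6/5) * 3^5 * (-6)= -8748/5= -1749.60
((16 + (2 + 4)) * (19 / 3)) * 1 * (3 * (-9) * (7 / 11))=-2394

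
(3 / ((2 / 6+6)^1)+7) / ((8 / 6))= 213 / 38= 5.61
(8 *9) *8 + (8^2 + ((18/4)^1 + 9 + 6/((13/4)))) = 17039/26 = 655.35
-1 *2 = -2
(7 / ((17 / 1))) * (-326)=-2282 / 17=-134.24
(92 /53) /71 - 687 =-2585089 /3763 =-686.98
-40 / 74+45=1645 / 37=44.46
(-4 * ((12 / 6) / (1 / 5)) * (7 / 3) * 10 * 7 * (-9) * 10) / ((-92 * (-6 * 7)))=3500 / 23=152.17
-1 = -1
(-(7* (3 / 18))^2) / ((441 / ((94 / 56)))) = -47 / 9072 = -0.01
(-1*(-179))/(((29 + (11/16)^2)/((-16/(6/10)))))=-733184/4527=-161.96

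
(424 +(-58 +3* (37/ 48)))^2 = 34727449/ 256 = 135654.10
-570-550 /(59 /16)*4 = -1166.61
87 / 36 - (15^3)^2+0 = -136687471 / 12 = -11390622.58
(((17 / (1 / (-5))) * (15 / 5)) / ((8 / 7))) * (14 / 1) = -12495 / 4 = -3123.75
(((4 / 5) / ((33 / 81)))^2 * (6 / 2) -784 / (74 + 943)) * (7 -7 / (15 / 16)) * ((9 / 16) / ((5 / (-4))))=58126712 / 25636875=2.27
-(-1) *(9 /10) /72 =1 /80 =0.01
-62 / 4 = -15.50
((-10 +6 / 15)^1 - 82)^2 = 209764 / 25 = 8390.56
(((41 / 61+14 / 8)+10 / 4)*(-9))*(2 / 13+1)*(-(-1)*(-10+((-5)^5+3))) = 126951705 / 793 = 160090.42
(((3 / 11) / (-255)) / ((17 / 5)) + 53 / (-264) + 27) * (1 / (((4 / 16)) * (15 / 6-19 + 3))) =-2044651 / 257499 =-7.94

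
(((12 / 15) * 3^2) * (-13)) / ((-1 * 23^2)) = 0.18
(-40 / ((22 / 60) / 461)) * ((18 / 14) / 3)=-1659600 / 77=-21553.25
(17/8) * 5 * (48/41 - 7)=-20315/328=-61.94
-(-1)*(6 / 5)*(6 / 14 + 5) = 228 / 35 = 6.51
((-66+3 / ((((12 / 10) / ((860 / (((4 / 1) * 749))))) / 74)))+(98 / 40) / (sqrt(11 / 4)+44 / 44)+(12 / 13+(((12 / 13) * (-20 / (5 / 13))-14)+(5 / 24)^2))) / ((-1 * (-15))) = -2112428699 / 420638400+7 * sqrt(11) / 150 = -4.87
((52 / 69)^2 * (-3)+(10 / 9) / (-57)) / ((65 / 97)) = -45364378 / 17639505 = -2.57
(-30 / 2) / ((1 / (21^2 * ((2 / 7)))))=-1890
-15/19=-0.79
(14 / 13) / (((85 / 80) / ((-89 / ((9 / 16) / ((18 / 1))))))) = -637952 / 221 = -2886.66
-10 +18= 8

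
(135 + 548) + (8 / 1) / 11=7521 / 11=683.73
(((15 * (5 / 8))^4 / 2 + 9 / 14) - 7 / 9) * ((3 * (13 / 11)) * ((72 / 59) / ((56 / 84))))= 233214899931 / 9304064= 25065.92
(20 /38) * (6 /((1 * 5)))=12 /19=0.63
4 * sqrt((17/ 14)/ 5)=2 * sqrt(1190)/ 35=1.97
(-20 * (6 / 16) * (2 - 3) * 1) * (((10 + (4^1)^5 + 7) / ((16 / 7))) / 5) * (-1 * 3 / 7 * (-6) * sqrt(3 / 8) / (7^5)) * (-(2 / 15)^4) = -0.00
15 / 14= 1.07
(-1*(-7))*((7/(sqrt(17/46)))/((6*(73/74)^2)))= 134162*sqrt(782)/271779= 13.80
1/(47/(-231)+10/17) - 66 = -95799/1511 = -63.40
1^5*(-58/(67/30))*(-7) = 12180/67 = 181.79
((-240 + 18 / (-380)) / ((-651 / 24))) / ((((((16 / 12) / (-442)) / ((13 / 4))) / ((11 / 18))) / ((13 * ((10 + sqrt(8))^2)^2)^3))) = -254287651009333799358.60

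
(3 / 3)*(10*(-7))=-70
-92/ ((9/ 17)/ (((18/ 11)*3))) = -9384/ 11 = -853.09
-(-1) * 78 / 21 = 3.71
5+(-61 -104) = -160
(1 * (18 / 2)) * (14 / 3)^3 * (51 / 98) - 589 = -113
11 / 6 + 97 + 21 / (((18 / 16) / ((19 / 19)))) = 235 / 2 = 117.50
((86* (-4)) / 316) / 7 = -86 / 553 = -0.16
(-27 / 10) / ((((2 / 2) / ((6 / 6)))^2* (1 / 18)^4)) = -1417176 / 5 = -283435.20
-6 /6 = -1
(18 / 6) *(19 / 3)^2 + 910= 3091 / 3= 1030.33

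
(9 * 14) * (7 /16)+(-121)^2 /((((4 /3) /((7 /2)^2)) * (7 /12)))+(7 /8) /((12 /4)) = 1383907 /6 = 230651.17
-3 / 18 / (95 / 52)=-0.09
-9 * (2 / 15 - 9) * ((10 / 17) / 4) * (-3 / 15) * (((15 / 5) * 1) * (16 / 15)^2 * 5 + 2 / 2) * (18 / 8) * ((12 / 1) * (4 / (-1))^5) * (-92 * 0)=0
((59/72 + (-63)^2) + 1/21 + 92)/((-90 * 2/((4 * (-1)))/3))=270.79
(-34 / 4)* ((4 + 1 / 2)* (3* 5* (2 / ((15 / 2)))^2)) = -204 / 5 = -40.80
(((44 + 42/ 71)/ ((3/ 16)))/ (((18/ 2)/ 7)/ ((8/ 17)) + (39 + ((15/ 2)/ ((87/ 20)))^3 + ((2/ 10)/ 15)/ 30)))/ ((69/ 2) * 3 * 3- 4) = 51888865728000/ 3133543384977391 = 0.02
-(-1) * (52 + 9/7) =373/7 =53.29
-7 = -7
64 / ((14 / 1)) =32 / 7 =4.57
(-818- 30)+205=-643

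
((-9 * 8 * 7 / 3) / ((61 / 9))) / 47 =-1512 / 2867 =-0.53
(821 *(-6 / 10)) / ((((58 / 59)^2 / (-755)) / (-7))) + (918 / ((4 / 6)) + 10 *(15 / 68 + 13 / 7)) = -1077866531827 / 400316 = -2692539.22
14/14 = 1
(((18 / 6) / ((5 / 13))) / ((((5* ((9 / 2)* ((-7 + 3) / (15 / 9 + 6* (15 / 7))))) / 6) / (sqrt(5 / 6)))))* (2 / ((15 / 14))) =-1586* sqrt(30) / 675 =-12.87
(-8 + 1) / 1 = -7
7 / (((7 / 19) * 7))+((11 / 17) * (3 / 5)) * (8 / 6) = 1923 / 595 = 3.23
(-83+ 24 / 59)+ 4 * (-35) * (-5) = 36427 / 59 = 617.41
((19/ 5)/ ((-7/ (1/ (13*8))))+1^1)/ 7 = 3621/ 25480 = 0.14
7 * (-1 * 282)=-1974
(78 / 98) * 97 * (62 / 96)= 39091 / 784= 49.86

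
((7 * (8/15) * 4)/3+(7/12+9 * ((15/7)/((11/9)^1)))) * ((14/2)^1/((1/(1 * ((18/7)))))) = 295777/770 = 384.13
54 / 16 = 27 / 8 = 3.38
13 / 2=6.50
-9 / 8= -1.12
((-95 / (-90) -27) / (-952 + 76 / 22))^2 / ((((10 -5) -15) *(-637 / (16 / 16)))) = 26388769 / 224691222581280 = 0.00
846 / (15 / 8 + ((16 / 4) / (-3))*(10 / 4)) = -20304 / 35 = -580.11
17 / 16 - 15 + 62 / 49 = -9935 / 784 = -12.67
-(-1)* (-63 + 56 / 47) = -2905 / 47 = -61.81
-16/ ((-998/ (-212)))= -1696/ 499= -3.40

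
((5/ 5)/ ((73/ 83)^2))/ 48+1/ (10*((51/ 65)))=671329/ 4348464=0.15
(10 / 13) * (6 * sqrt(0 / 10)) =0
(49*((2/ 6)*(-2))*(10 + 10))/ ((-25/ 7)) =2744/ 15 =182.93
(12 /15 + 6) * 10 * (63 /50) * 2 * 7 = 29988 /25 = 1199.52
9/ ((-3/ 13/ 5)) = -195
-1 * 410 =-410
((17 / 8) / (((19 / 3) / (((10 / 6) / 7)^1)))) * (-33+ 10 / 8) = -10795 / 4256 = -2.54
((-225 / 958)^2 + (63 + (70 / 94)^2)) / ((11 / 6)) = 386875662339 / 11150373718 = 34.70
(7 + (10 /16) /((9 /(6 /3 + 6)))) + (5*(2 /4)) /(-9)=131 /18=7.28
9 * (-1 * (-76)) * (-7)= -4788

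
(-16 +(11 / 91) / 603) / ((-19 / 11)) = 9657527 / 1042587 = 9.26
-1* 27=-27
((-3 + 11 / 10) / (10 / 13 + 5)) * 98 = -12103 / 375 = -32.27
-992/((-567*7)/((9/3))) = 992/1323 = 0.75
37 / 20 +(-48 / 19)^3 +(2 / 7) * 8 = -11511519 / 960260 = -11.99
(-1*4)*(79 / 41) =-316 / 41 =-7.71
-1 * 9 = -9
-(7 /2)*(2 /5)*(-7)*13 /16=637 /80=7.96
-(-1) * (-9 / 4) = -9 / 4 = -2.25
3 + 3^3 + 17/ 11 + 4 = 391/ 11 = 35.55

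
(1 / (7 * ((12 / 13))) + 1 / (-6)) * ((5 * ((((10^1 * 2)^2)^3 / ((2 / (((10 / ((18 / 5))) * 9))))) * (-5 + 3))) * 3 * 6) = 12000000000 / 7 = 1714285714.29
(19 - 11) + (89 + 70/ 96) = 4691/ 48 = 97.73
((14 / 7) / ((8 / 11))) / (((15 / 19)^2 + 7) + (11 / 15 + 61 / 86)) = 2561295 / 8443802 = 0.30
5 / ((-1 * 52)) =-5 / 52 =-0.10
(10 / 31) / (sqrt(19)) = 10*sqrt(19) / 589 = 0.07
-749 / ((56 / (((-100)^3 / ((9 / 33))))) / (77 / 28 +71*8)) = 27990531250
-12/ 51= -4/ 17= -0.24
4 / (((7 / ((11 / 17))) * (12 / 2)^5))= 11 / 231336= 0.00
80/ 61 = 1.31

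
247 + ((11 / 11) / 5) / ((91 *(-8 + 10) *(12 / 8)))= 247.00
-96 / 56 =-12 / 7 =-1.71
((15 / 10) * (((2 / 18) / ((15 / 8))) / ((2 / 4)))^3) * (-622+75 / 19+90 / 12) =-23757824 / 15582375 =-1.52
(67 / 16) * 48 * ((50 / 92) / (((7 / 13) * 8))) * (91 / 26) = 65325 / 736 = 88.76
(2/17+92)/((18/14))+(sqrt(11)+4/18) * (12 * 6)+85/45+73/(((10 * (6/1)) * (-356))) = 97533157/1089360+72 * sqrt(11) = 328.33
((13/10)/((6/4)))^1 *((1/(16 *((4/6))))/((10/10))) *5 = 0.41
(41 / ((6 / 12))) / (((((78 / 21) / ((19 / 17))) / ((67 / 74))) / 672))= 122757936 / 8177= 15012.59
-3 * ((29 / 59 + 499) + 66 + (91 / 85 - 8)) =-8403567 / 5015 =-1675.69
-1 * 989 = -989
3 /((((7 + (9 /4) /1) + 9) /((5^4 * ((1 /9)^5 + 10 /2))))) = 738115000 /1436859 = 513.70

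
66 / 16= 33 / 8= 4.12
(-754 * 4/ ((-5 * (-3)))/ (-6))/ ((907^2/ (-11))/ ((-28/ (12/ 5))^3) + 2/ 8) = 568968400/ 803859453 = 0.71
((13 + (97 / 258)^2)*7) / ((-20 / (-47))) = 287789789 / 1331280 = 216.18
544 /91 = 5.98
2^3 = 8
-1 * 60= -60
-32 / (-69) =32 / 69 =0.46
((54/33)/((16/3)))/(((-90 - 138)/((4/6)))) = -3/3344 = -0.00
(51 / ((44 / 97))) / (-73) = -4947 / 3212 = -1.54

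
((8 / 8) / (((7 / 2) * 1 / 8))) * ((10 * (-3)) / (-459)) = 160 / 1071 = 0.15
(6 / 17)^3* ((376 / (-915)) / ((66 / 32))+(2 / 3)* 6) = 2754336 / 16483115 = 0.17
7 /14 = 1 /2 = 0.50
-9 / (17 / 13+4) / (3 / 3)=-39 / 23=-1.70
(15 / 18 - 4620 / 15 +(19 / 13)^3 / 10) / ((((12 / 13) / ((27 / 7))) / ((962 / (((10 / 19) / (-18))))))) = 42185330.90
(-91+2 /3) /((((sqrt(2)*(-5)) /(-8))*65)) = -1084*sqrt(2) /975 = -1.57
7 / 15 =0.47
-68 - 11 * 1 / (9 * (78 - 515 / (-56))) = -2989012 / 43947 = -68.01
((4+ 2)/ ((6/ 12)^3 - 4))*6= -288/ 31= -9.29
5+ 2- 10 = -3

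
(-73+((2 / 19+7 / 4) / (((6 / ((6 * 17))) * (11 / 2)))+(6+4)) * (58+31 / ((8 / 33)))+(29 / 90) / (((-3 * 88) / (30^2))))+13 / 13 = 28606673 / 10032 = 2851.54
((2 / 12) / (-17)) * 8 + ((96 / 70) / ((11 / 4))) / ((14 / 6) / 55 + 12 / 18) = 2900 / 4641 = 0.62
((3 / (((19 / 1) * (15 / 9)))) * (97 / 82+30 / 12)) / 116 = 1359 / 451820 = 0.00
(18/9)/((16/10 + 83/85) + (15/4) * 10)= 340/6813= 0.05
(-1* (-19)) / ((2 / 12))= 114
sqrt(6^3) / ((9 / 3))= 2 * sqrt(6)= 4.90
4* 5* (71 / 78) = 710 / 39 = 18.21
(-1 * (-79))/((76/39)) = 40.54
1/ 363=0.00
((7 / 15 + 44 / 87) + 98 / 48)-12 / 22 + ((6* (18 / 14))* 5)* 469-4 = 692426579 / 38280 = 18088.47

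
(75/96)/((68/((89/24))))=2225/52224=0.04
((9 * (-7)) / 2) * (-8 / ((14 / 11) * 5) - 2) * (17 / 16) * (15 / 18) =2907 / 32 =90.84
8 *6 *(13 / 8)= 78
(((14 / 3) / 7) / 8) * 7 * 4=7 / 3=2.33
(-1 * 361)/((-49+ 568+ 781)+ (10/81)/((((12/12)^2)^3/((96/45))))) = -87723/315964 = -0.28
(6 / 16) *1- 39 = -309 / 8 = -38.62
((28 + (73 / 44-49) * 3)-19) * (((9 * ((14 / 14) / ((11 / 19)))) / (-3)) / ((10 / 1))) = 333621 / 4840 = 68.93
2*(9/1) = 18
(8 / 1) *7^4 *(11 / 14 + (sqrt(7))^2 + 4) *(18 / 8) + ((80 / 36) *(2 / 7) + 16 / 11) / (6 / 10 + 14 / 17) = 42711067895 / 83853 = 509356.47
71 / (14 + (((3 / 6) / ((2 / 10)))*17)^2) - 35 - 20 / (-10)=-239989 / 7281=-32.96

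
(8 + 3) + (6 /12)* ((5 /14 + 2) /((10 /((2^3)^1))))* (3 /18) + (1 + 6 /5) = 13.36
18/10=9/5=1.80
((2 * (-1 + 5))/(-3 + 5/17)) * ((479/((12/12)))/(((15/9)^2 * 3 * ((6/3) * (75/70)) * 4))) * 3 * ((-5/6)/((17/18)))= 30177/575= 52.48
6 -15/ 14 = 4.93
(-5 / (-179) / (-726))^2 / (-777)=-25 / 13122008724132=-0.00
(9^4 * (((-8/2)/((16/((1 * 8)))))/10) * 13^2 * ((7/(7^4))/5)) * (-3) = 3326427/8575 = 387.92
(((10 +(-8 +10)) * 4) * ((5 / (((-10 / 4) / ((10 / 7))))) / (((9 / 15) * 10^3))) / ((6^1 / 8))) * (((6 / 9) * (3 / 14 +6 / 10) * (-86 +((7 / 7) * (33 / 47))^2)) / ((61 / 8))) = 183747328 / 99040515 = 1.86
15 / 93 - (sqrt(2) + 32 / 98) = -sqrt(2) - 251 / 1519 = -1.58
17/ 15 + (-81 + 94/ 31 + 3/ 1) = -34333/ 465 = -73.83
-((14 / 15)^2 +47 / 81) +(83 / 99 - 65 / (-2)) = 1420567 / 44550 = 31.89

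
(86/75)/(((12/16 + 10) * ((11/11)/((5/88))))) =1/165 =0.01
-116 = -116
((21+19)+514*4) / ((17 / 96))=201216 / 17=11836.24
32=32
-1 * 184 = -184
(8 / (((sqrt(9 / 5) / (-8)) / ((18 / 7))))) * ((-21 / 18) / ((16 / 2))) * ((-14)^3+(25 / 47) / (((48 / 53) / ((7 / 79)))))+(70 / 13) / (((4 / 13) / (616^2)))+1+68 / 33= 6591397.83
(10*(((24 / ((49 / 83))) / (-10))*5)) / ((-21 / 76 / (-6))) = -1513920 / 343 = -4413.76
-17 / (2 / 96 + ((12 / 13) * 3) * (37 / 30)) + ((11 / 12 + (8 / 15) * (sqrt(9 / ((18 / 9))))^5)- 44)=-6179237 / 128652 + 81 * sqrt(2) / 5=-25.12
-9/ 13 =-0.69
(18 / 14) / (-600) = -3 / 1400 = -0.00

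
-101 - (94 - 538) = 343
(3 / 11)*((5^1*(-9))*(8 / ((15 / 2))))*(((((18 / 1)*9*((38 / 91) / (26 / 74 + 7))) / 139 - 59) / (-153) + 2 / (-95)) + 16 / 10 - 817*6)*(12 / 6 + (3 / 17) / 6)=1690785373389594 / 12988208233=130178.49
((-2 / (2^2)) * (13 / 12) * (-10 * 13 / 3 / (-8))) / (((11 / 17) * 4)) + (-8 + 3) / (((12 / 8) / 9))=-394525 / 12672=-31.13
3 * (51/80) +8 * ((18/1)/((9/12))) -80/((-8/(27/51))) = 270921/1360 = 199.21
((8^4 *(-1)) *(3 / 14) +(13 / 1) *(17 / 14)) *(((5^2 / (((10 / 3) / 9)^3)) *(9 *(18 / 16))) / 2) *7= -19238695641 / 1280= -15030230.97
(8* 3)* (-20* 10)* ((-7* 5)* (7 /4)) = 294000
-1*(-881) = 881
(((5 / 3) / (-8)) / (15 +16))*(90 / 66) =-25 / 2728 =-0.01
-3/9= -1/3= -0.33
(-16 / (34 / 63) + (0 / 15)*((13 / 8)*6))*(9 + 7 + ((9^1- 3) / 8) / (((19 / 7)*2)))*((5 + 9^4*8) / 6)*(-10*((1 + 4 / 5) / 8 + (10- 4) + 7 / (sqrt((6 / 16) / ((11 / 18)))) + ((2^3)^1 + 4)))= 63095011210*sqrt(33) / 969 + 1971268421661 / 2584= 1136923532.20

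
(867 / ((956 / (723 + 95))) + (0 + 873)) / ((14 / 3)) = 330813 / 956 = 346.04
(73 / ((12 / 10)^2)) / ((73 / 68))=425 / 9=47.22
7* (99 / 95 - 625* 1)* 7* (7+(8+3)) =-52281432 / 95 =-550330.86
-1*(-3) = 3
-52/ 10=-26/ 5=-5.20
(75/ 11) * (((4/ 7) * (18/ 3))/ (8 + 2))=180/ 77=2.34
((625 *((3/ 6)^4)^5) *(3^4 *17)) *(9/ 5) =1549125/ 1048576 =1.48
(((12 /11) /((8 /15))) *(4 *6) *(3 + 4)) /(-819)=-60 /143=-0.42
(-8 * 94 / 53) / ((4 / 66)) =-12408 / 53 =-234.11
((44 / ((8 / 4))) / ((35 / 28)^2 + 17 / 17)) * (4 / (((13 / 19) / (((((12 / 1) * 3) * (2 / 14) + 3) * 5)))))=7624320 / 3731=2043.51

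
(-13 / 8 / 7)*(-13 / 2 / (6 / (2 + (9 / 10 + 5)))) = 1.99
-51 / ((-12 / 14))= 119 / 2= 59.50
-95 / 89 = -1.07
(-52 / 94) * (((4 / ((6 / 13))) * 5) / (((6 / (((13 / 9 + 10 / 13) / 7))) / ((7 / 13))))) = -0.68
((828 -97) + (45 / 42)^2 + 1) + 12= 146049 / 196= 745.15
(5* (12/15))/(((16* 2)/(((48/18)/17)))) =1/51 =0.02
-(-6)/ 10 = 0.60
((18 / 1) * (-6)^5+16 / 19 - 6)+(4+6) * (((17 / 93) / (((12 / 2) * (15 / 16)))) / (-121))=-269345173898 / 1924263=-139973.16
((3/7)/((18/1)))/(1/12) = 2/7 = 0.29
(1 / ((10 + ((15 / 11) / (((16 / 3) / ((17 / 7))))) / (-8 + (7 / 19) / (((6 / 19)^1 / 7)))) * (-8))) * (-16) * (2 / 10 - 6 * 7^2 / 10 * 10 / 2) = -904288 / 42275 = -21.39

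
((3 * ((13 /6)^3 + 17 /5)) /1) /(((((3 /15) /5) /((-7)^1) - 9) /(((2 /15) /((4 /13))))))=-1333787 /680832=-1.96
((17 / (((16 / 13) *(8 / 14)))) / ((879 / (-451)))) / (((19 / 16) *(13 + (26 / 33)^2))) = -2783121 / 3629684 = -0.77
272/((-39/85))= -23120/39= -592.82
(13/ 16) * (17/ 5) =2.76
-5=-5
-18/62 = -9/31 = -0.29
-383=-383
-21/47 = -0.45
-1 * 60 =-60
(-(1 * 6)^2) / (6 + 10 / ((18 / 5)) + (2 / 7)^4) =-777924 / 189823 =-4.10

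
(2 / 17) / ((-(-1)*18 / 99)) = 11 / 17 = 0.65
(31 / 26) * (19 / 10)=2.27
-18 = -18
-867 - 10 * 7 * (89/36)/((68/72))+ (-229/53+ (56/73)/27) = -1872705049/1775871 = -1054.53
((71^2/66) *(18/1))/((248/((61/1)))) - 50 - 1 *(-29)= 317.16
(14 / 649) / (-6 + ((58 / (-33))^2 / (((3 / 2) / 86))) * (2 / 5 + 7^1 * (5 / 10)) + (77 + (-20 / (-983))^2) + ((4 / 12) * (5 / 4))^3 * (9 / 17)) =7285664453760 / 257277216925955561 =0.00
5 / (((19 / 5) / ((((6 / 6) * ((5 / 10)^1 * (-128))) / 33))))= -1600 / 627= -2.55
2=2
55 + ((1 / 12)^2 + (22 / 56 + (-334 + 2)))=-278813 / 1008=-276.60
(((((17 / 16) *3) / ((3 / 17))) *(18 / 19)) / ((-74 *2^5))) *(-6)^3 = 70227 / 44992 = 1.56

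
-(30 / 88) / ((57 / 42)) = -105 / 418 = -0.25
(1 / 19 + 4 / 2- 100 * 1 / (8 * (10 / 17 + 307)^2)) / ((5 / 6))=2132573123 / 865843965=2.46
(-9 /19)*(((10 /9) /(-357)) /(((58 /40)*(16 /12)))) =50 /65569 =0.00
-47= -47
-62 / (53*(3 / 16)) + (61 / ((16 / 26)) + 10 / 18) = 356573 / 3816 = 93.44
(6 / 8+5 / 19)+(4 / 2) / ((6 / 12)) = 381 / 76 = 5.01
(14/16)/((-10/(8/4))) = -7/40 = -0.18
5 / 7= 0.71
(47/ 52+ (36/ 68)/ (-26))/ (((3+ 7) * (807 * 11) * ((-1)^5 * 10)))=-71/ 71338800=-0.00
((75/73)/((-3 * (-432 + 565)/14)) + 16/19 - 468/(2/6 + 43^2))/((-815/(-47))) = 36049/1130405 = 0.03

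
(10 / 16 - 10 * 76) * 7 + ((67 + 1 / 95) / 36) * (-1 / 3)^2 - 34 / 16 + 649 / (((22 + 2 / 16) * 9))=-18174851 / 3420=-5314.28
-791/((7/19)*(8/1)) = -2147/8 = -268.38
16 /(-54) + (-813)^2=660968.70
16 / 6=8 / 3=2.67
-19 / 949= -0.02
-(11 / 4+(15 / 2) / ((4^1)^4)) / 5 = -1423 / 2560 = -0.56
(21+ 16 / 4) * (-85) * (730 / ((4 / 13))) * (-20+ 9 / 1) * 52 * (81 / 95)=46717134750 / 19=2458796565.79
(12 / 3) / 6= 2 / 3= 0.67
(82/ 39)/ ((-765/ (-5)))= 82/ 5967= 0.01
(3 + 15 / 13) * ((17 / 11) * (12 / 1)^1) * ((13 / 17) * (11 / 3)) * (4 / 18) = 48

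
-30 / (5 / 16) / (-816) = 2 / 17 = 0.12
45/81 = 0.56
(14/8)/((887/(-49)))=-343/3548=-0.10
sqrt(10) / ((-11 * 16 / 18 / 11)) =-9 * sqrt(10) / 8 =-3.56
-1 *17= -17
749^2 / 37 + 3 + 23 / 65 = 15165.54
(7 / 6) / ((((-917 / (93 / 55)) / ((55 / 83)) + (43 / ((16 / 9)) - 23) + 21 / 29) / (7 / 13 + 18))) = -12132904 / 458029169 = -0.03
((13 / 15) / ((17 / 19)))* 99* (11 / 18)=29887 / 510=58.60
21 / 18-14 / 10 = -7 / 30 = -0.23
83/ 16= 5.19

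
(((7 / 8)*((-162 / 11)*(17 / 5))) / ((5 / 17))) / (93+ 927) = -3213 / 22000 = -0.15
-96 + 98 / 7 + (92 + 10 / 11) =120 / 11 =10.91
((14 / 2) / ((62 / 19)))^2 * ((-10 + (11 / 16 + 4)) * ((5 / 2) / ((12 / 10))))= -37589125 / 738048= -50.93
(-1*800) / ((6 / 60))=-8000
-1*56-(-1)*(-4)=-60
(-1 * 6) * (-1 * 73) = 438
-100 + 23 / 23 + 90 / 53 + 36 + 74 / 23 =-70805 / 1219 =-58.08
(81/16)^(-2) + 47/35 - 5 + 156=34992212/229635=152.38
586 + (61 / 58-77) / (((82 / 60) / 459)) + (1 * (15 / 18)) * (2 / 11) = -977839198 / 39237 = -24921.35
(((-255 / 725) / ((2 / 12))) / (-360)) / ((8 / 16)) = 17 / 1450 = 0.01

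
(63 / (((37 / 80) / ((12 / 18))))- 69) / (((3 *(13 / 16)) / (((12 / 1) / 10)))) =25824 / 2405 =10.74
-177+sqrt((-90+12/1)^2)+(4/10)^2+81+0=-446/25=-17.84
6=6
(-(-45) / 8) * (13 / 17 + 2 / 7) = 5625 / 952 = 5.91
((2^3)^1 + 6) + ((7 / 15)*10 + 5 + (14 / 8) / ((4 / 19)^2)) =12125 / 192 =63.15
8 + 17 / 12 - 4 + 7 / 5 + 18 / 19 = 8851 / 1140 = 7.76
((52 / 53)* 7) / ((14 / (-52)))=-1352 / 53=-25.51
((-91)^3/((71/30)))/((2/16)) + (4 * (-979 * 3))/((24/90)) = -2591337.25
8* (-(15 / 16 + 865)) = -13855 / 2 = -6927.50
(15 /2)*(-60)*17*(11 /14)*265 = -11149875 /7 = -1592839.29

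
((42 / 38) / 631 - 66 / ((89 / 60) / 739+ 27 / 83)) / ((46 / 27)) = -78625001818071 / 664311473098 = -118.36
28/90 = 14/45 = 0.31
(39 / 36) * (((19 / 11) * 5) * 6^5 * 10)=8002800 / 11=727527.27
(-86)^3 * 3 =-1908168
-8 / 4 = -2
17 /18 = 0.94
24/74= 12/37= 0.32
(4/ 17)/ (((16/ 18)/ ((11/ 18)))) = 11/ 68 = 0.16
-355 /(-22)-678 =-14561 /22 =-661.86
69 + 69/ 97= 6762/ 97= 69.71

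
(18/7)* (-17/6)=-51/7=-7.29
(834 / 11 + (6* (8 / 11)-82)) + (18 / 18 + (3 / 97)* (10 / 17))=-14511 / 18139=-0.80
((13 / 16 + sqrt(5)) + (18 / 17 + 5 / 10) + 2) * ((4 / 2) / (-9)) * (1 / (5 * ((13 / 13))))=-1189 / 6120 - 2 * sqrt(5) / 45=-0.29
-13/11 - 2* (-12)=251/11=22.82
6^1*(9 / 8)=27 / 4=6.75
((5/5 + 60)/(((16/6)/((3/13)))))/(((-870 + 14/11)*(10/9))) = -54351/9938240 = -0.01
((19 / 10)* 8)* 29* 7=15428 / 5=3085.60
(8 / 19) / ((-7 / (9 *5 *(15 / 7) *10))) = -54000 / 931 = -58.00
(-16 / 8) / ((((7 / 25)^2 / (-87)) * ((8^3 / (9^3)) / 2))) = 39639375 / 6272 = 6320.05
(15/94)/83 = 15/7802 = 0.00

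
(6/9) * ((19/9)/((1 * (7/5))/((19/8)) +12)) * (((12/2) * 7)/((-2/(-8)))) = 50540/2691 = 18.78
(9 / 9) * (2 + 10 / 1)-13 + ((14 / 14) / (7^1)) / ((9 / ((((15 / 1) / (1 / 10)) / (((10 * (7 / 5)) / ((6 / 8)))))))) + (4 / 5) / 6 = -2173 / 2940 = -0.74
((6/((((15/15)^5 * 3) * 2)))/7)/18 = 1/126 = 0.01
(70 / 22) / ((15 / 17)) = 119 / 33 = 3.61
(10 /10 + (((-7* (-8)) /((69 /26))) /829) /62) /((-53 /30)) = -17739590 /31327081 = -0.57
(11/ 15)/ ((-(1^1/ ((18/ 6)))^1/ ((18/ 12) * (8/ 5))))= -132/ 25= -5.28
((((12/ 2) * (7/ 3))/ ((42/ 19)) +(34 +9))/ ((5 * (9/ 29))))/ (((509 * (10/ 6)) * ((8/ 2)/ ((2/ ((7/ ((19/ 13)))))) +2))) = 20387/ 6298875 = 0.00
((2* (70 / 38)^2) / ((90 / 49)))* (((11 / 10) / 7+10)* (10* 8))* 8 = 8671040 / 361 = 24019.50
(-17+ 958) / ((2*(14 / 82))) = 38581 / 14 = 2755.79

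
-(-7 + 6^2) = -29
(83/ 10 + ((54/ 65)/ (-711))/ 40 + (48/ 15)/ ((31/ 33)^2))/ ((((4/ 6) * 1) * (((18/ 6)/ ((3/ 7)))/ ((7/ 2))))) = 3531156261/ 394778800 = 8.94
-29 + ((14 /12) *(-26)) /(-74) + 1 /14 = -22159 /777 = -28.52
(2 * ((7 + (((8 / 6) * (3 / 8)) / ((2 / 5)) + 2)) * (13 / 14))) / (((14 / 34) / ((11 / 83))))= 99671 / 16268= 6.13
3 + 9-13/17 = 191/17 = 11.24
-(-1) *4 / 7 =4 / 7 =0.57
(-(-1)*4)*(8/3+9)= 140/3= 46.67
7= 7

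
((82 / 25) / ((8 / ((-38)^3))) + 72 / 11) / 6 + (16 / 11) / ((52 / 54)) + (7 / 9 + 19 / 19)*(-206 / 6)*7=-402918953 / 96525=-4174.24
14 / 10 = 7 / 5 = 1.40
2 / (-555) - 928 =-515042 / 555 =-928.00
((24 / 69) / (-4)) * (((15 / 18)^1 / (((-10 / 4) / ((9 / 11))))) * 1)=6 / 253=0.02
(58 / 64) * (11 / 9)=319 / 288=1.11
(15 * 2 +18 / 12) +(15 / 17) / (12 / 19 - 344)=31.50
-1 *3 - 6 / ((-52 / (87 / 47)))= -3405 / 1222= -2.79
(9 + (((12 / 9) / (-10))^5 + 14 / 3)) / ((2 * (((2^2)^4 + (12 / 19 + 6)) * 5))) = 197183767 / 37892812500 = 0.01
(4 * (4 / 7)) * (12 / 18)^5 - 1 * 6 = -9694 / 1701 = -5.70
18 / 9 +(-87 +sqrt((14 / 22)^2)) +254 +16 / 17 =31898 / 187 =170.58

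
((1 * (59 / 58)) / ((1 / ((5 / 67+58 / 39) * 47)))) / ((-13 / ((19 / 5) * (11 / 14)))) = -337881731 / 19702020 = -17.15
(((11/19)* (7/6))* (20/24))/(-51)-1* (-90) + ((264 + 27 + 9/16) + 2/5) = 266479897/697680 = 381.95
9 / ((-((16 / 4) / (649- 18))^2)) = -223965.56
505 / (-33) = -505 / 33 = -15.30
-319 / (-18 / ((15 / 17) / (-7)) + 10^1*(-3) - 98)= -1595 / 74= -21.55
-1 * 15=-15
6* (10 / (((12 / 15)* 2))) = 37.50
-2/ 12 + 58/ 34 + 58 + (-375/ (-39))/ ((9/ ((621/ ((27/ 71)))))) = 7177097/ 3978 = 1804.20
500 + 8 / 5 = 2508 / 5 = 501.60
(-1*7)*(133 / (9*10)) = -931 / 90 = -10.34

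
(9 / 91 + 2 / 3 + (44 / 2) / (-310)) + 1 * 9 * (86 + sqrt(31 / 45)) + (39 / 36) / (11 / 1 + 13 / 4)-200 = 3 * sqrt(155) / 5 + 1386320879 / 2411955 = 582.24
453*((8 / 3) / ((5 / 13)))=3140.80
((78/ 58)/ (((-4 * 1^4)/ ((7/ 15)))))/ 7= -13/ 580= -0.02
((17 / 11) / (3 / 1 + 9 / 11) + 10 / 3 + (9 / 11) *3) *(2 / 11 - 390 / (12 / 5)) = -10216631 / 10164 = -1005.18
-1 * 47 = -47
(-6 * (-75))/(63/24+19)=3600/173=20.81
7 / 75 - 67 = -5018 / 75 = -66.91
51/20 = 2.55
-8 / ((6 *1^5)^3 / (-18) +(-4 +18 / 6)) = 8 / 13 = 0.62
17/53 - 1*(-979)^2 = -50797356/53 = -958440.68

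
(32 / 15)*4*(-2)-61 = -1171 / 15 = -78.07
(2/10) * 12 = 12/5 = 2.40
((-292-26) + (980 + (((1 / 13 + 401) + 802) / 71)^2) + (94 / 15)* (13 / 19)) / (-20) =-57872059417 / 1213998825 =-47.67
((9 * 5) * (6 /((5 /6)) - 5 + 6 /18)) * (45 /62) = 2565 /31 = 82.74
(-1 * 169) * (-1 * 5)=845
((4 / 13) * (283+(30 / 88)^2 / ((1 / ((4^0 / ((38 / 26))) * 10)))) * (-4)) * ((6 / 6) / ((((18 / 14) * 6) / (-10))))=365369270 / 806949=452.78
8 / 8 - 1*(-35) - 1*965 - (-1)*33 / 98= -91009 / 98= -928.66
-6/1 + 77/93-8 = -1225/93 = -13.17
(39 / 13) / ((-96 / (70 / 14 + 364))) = -11.53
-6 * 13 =-78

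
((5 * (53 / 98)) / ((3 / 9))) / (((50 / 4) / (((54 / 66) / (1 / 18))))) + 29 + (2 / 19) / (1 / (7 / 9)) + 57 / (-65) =226235456 / 5990985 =37.76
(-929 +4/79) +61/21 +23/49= -10748705/11613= -925.58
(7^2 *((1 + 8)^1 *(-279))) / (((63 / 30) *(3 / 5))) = -97650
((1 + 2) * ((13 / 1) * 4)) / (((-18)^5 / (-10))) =65 / 78732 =0.00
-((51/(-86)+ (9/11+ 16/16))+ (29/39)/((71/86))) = -5568595/2619474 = -2.13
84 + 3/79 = 6639/79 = 84.04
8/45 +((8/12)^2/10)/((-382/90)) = 1438/8595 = 0.17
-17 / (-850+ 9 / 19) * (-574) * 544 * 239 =-24105226432 / 16141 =-1493415.92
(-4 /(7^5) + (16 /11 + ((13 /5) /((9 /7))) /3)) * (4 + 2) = 12.77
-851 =-851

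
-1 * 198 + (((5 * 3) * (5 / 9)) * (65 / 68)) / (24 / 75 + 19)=-19468711 / 98532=-197.59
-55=-55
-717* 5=-3585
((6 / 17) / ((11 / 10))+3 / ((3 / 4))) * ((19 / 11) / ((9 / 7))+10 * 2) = 1707304 / 18513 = 92.22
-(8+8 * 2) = -24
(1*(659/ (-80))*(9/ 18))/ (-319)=659/ 51040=0.01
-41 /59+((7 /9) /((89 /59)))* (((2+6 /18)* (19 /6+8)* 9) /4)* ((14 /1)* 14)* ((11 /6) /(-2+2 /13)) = -80086316069 /13610592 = -5884.12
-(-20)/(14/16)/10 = 16/7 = 2.29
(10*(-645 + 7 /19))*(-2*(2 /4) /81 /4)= 30620 /1539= 19.90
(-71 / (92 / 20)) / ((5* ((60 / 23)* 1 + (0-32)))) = 71 / 676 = 0.11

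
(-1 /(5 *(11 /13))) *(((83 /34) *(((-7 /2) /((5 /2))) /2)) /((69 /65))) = 98189 /258060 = 0.38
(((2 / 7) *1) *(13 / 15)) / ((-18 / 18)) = -26 / 105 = -0.25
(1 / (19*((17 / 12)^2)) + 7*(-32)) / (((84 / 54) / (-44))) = 243508320 / 38437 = 6335.26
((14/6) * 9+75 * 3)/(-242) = -123/121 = -1.02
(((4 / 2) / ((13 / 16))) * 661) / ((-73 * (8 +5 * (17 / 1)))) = -0.24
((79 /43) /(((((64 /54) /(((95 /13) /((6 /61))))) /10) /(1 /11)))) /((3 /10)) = 34335375 /98384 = 348.99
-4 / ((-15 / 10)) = 8 / 3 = 2.67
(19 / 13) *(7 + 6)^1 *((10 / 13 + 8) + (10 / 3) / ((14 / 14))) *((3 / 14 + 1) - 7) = -121068 / 91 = -1330.42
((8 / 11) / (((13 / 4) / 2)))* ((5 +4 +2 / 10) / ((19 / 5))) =2944 / 2717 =1.08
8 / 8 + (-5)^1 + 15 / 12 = -11 / 4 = -2.75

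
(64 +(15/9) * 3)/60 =23/20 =1.15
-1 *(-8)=8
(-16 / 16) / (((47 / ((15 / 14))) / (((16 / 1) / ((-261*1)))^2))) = -640 / 7470603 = -0.00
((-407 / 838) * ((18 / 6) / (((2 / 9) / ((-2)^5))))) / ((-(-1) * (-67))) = -87912 / 28073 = -3.13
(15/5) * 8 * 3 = 72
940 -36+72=976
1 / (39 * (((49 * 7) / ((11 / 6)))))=0.00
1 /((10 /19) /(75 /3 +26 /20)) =4997 /100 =49.97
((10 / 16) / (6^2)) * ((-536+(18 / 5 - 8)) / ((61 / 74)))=-49987 / 4392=-11.38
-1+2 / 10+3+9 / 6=37 / 10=3.70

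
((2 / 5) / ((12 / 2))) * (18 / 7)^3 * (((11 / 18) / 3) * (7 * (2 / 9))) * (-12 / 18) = -176 / 735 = -0.24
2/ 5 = 0.40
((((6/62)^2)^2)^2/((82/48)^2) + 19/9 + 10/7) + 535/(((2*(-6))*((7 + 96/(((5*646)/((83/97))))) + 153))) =29536338617126679984836611/9057223260710260894859328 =3.26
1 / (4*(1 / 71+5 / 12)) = 213 / 367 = 0.58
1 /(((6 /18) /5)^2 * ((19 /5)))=1125 /19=59.21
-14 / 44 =-7 / 22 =-0.32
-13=-13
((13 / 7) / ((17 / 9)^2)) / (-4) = -1053 / 8092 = -0.13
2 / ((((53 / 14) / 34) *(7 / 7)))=952 / 53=17.96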